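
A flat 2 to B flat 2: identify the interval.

major second

A to B spans two letter names (A-B): a second.
Counting semitones, Ab2→Bb2 is 2, which is the major second.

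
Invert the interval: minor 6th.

The rule of nine gives the new number: 9 − 6 = 3, so a sixth becomes a third.
The quality also flips — minor becomes major — giving a major third.

M3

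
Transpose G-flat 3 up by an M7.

The seventh takes the letter from G up to F.
Moving 11 semitones up from Gb3 (the size of a major seventh) reaches F4.

F 4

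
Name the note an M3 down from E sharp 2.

C sharp 2

The third takes the letter from E down to C.
A major third is 4 semitones; 4 semitones down from E#2 gives C#2.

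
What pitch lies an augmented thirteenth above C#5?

A##6

Counting six letter names plus an octave up from C lands on A.
An augmented thirteenth is 22 semitones; 22 semitones up from C#5 gives A##6.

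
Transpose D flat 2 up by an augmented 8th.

D 3

The letter stays D (same as the start), shifted an octave up.
An augmented octave is 13 semitones; 13 semitones up from Db2 gives D3.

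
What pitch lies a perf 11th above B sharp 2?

E sharp 4

The eleventh's letter: B up four letter names plus an octave → E.
A perfect eleventh spans 17 semitones, so from B#2 the target pitch is E#4.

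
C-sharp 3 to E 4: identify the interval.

C to E spans three letter names (C-D-E), plus an octave: a tenth.
A major tenth would be 16 semitones, but C#3 to E4 is 15 — one semitone narrower, making it a minor tenth.
(Equivalently, a compound minor third: a minor third plus an octave.)

minor tenth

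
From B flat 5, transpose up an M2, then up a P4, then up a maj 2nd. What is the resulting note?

G 6

A major second up from Bb5 is C6.
A perfect fourth up from C6 is F6.
A major second up from F6 is G6.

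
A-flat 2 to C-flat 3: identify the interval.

A to C spans three letter names (A-B-C), so the interval is some kind of third.
At 3 semitones, Ab2→Cb3 falls one short of a major third: minor.

minor third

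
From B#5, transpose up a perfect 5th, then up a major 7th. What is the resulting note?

E##7

A perfect fifth up from B#5 is F##6.
A major seventh up from F##6 is E##7.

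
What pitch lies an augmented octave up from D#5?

An octave keeps the letter name D, an octave up from D.
An augmented octave is 13 semitones; 13 semitones up from D#5 gives D##6.

D##6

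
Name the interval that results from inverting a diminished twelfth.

augmented fourth

First reduce the compound diminished twelfth to its simple form, a diminished fifth.
Inverted interval numbers add to nine, so a fifth pairs with a fourth (5 + 4 = 9).
Quality inverts too: diminished becomes augmented. That makes the inversion an augmented fourth.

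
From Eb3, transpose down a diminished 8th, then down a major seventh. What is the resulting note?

Eb3 down a diminished octave → E2 (11 semitones).
Down a major seventh from E2: F1 (11 semitones down).

F1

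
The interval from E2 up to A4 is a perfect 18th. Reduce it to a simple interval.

Subtracting seven from the interval number removes an octave: 18 − 14 = 4.
Quality carries through unchanged, so the simple form is a perfect fourth.

P4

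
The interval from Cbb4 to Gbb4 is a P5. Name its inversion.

P4

The rule of nine gives the new number: 9 − 5 = 4, so a fifth becomes a fourth.
And perfect stays perfect under inversion, so we get a perfect fourth.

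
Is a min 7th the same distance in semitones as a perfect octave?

No

A minor seventh spans 10 semitones; a perfect octave spans 12 semitones. They differ by 2.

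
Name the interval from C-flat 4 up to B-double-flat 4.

C to B spans seven letter names (C-D-E-F-G-A-B): a seventh.
A major seventh would be 11 semitones, but Cb4 to Bbb4 is 10 — one semitone narrower, making it a minor seventh.

minor seventh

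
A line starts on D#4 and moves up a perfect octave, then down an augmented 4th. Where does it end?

A4

A perfect octave up from D#4 is D#5.
An augmented fourth down from D#5 is A4.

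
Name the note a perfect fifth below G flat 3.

Counting five letter names down from G lands on C.
A perfect fifth is 7 semitones; 7 semitones down from Gb3 gives Cb3.

C flat 3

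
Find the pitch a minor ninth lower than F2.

E1

Two letters down from F (plus an octave) reaches E.
A minor ninth spans 13 semitones, so from F2 the target pitch is E1.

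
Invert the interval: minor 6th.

The rule of nine gives the new number: 9 − 6 = 3, so a sixth becomes a third.
And minor becomes major under inversion, so we get a major third.

major 3rd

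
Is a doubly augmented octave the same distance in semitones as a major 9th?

Yes

A doubly augmented octave = 14 semitones = a major ninth; enharmonically equal.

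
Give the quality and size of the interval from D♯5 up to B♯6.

major thirteenth

D to B spans six letter names (D-E-F-G-A-B), plus an octave, so the interval is some kind of thirteenth.
D#5 to B#6 is 21 semitones, matching the major thirteenth exactly, so the quality is major.
(Equivalently, a compound major sixth: a major sixth plus an octave.)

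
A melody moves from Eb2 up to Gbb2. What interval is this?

E to G spans three letter names (E-F-G) — that makes it a third of some quality.
Eb2 to Gbb2 spans 2 semitones — two semitones narrower than the major third (4) — giving a diminished third.

diminished 3rd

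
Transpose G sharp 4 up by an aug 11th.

C double-sharp 6

The eleventh's letter: G up four letter names plus an octave → C.
Moving 18 semitones up from G#4 (the size of an augmented eleventh) reaches C##6.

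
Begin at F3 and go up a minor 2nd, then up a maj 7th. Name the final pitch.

F4

F3 up a minor second → Gb3 (1 semitone).
Gb3 up a major seventh → F4 (11 semitones).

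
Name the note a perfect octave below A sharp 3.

A sharp 2

For an octave the letter name doesn't change: still A, an octave down.
A perfect octave spans 12 semitones, so from A#3 the target pitch is A#2.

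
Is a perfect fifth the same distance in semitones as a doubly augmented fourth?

A perfect fifth = 7 semitones = a doubly augmented fourth; enharmonically equal.

Yes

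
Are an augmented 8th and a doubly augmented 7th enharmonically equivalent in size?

Yes

An augmented octave = 13 semitones = a doubly augmented seventh; enharmonically equal.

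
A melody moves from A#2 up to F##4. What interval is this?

major thirteenth

A to F spans six letter names (A-B-C-D-E-F), plus an octave: a thirteenth.
A#2 to F##4 is 21 semitones, matching the major thirteenth exactly, so the quality is major.
(Equivalently, a compound major sixth: a major sixth plus an octave.)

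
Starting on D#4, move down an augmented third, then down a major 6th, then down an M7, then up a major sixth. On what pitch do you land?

Down an augmented third from D#4: Bb3 (5 semitones down).
A major sixth down from Bb3 is Db3.
Db3 down a major seventh → Ebb2 (11 semitones).
Ebb2 up a major sixth → Cb3 (9 semitones).

Cb3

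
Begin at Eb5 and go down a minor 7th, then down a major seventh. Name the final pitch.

Gb3

Eb5 down a minor seventh → F4 (10 semitones).
Down a major seventh from F4: Gb3 (11 semitones down).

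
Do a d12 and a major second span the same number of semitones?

No

A diminished twelfth spans 18 semitones; a major second spans 2 semitones. They differ by 16.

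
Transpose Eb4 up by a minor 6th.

The sixth takes the letter from E up to C.
A minor sixth is 8 semitones; 8 semitones up from Eb4 gives Cb5.

Cb5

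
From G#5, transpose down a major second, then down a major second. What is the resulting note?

E5

Down a major second from G#5: F#5 (2 semitones down).
Down a major second from F#5: E5 (2 semitones down).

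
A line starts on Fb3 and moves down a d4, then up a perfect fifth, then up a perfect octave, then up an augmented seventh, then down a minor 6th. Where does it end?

Fb3 down a diminished fourth → C3 (4 semitones).
C3 up a perfect fifth → G3 (7 semitones).
Up a perfect octave from G3: G4 (12 semitones up).
An augmented seventh up from G4 is F##5.
A minor sixth down from F##5 is A##4.

A##4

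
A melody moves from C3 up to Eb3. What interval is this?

m3

C to E spans three letter names (C-D-E), so the interval is some kind of third.
At 3 semitones, C3→Eb3 falls one short of a major third: minor.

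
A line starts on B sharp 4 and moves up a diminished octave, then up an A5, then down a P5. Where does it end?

B#4 up a diminished octave → B5 (11 semitones).
Up an augmented fifth from B5: F##6 (8 semitones up).
A perfect fifth down from F##6 is B#5.

B sharp 5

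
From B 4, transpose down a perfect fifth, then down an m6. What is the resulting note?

B4 down a perfect fifth → E4 (7 semitones).
Down a minor sixth from E4: G#3 (8 semitones down).

G sharp 3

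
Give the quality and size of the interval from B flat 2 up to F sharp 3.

A5

B to F spans five letter names (B-C-D-E-F), so the interval is some kind of fifth.
Bb2 to F#3 spans 8 semitones — one semitone wider than the perfect fifth (7) — giving an augmented fifth.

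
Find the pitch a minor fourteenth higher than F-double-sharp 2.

E-sharp 4

Counting seven letter names plus an octave up from F lands on E.
A minor fourteenth spans 22 semitones, so from F##2 the target pitch is E#4.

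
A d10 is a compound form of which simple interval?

diminished 3rd

Take out an octave (7 from the number): 10 − 7 = 3.
Quality carries through unchanged, so the simple form is a diminished third.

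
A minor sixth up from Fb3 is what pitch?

Six letter names up from F: D.
A minor sixth is 8 semitones; 8 semitones up from Fb3 gives Dbb4.

Dbb4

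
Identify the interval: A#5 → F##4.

Descending from A#5 to F##4 is the same interval as ascending F##4 to A#5.
F to A spans three letter names (F-G-A), plus an octave — that makes it a tenth of some quality.
At 15 semitones, F##4→A#5 falls one short of a major tenth: minor.
(Equivalently, a compound minor third: a minor third plus an octave.)

minor 10th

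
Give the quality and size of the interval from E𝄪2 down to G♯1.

augmented sixth

Descending from E##2 to G#1 is the same interval as ascending G#1 to E##2.
G to E spans six letter names (G-A-B-C-D-E) — that makes it a sixth of some quality.
A major sixth would be 9 semitones; G#1 to E##2 is 10, one semitone wider, so the interval is augmented.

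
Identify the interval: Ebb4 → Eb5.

E to E is the same letter name, plus an octave, so the interval is some kind of octave.
A perfect octave would be 12 semitones; Ebb4 to Eb5 is 13, one semitone wider, so the interval is augmented.

augmented octave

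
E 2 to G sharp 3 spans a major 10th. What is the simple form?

Subtracting seven from the interval number removes an octave: 10 − 7 = 3.
That makes a major tenth a compound major third — an octave plus a major third.

major third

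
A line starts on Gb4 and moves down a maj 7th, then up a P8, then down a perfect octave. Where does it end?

Abb3

Down a major seventh from Gb4: Abb3 (11 semitones down).
Abb3 up a perfect octave → Abb4 (12 semitones).
A perfect octave down from Abb4 is Abb3.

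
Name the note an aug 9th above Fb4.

G5

Two letters up from F (plus an octave) reaches G.
An augmented ninth spans 15 semitones, so from Fb4 the target pitch is G5.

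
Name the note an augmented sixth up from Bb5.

G#6

The sixth takes the letter from B up to G.
An augmented sixth is 10 semitones; 10 semitones up from Bb5 gives G#6.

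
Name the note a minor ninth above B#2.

C#4

The ninth's letter: B up two letter names plus an octave → C.
Moving 13 semitones up from B#2 (the size of a minor ninth) reaches C#4.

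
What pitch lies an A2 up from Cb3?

D3

Two letter names up from C: D.
An augmented second spans 3 semitones, so from Cb3 the target pitch is D3.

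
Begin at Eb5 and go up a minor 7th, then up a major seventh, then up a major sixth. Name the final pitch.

A7

Eb5 up a minor seventh → Db6 (10 semitones).
Up a major seventh from Db6: C7 (11 semitones up).
A major sixth up from C7 is A7.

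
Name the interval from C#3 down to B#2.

Descending from C#3 to B#2 is the same interval as ascending B#2 to C#3.
B to C spans two letter names (B-C) — that makes it a second of some quality.
At 1 semitone, B#2→C#3 falls one short of a major second: minor.

m2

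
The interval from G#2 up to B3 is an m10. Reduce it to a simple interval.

minor 3rd

Each octave removed subtracts seven from the number: 10 − 7 = 3.
So a minor tenth is an octave plus a minor third. The quality is unchanged.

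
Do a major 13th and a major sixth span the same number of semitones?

No

A major thirteenth spans 21 semitones; a major sixth spans 9 semitones. They differ by 12.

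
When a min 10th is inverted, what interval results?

major 6th

First reduce the compound minor tenth to its simple form, a minor third.
The rule of nine gives the new number: 9 − 3 = 6, so a third becomes a sixth.
The quality also flips — minor becomes major — giving a major sixth.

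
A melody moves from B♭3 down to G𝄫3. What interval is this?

Descending from Bb3 to Gbb3 is the same interval as ascending Gbb3 to Bb3.
G to B spans three letter names (G-A-B) — that makes it a third of some quality.
The major third is 4 semitones; here we have 5, one semitone wider: augmented.

augmented 3rd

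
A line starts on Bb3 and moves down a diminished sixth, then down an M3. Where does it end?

B2

Down a diminished sixth from Bb3: D#3 (7 semitones down).
D#3 down a major third → B2 (4 semitones).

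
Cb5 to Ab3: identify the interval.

minor 10th

Descending from Cb5 to Ab3 is the same interval as ascending Ab3 to Cb5.
A to C spans three letter names (A-B-C), plus an octave: a tenth.
A major tenth would be 16 semitones, but Ab3 to Cb5 is 15 — one semitone narrower, making it a minor tenth.
(Equivalently, a compound minor third: a minor third plus an octave.)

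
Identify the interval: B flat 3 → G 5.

B to G spans six letter names (B-C-D-E-F-G), plus an octave: a thirteenth.
Bb3 to G5 is 21 semitones, matching the major thirteenth exactly, so the quality is major.
(Equivalently, a compound major sixth: a major sixth plus an octave.)

major thirteenth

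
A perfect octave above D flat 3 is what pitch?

D flat 4

An octave keeps the letter name D, an octave up from D.
A perfect octave is 12 semitones; 12 semitones up from Db3 gives Db4.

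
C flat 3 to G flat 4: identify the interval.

C to G spans five letter names (C-D-E-F-G), plus an octave: a twelfth.
The perfect twelfth spans 19 semitones, and Cb3 to Gb4 is exactly 19 semitones — so this is a perfect twelfth.
(Equivalently, a compound perfect fifth: a perfect fifth plus an octave.)

perfect twelfth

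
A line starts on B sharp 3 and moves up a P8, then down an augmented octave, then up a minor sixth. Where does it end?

G 4

A perfect octave up from B#3 is B#4.
B#4 down an augmented octave → B3 (13 semitones).
B3 up a minor sixth → G4 (8 semitones).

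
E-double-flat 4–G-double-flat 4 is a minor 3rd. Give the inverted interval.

major 6th

Inverted interval numbers add to nine, so a third pairs with a sixth (3 + 6 = 9).
The quality also flips — minor becomes major — giving a major sixth.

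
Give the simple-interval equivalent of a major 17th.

major 3rd

Take out 2 octaves (14 from the number): 17 − 14 = 3.
So a major seventeenth is 2 octaves plus a major third. The quality is unchanged.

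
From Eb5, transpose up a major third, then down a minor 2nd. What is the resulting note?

F#5

A major third up from Eb5 is G5.
A minor second down from G5 is F#5.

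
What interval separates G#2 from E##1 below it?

d10

Descending from G#2 to E##1 is the same interval as ascending E##1 to G#2.
E to G spans three letter names (E-F-G), plus an octave, so the interval is some kind of tenth.
The major tenth is 16 semitones; here we have 14, two semitones narrower: diminished.
(Equivalently, a compound diminished third: a diminished third plus an octave.)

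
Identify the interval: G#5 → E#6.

M6

G to E spans six letter names (G-A-B-C-D-E), so the interval is some kind of sixth.
G#5 to E#6 is 9 semitones, matching the major sixth exactly, so the quality is major.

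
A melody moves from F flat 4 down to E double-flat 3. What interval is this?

Descending from Fb4 to Ebb3 is the same interval as ascending Ebb3 to Fb4.
E to F spans two letter names (E-F), plus an octave, so the interval is some kind of ninth.
The major ninth spans 14 semitones, and Ebb3 to Fb4 is exactly 14 semitones — so this is a major ninth.
(Equivalently, a compound major second: a major second plus an octave.)

major ninth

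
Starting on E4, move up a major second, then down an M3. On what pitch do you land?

D4

Up a major second from E4: F#4 (2 semitones up).
F#4 down a major third → D4 (4 semitones).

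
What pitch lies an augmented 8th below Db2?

The letter stays D (same as the start), shifted an octave down.
An augmented octave is 13 semitones; 13 semitones down from Db2 gives Dbb1.

Dbb1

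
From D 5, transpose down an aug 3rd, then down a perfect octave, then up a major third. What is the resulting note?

D flat 4

D5 down an augmented third → Bbb4 (5 semitones).
Down a perfect octave from Bbb4: Bbb3 (12 semitones down).
Up a major third from Bbb3: Db4 (4 semitones up).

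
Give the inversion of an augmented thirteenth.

diminished third

First reduce the compound augmented thirteenth to its simple form, an augmented sixth.
Inverted interval numbers add to nine, so a sixth pairs with a third (6 + 3 = 9).
And augmented becomes diminished under inversion, so we get a diminished third.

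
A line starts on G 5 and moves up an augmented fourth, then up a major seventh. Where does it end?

An augmented fourth up from G5 is C#6.
Up a major seventh from C#6: B#6 (11 semitones up).

B sharp 6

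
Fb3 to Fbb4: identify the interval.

diminished 8th

F to F is the same letter name, plus an octave: an octave.
A perfect octave would be 12 semitones; Fb3 to Fbb4 is 11, one semitone narrower, so the interval is diminished.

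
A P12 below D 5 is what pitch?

G 3

Five letters down from D (plus an octave) reaches G.
Moving 19 semitones down from D5 (the size of a perfect twelfth) reaches G3.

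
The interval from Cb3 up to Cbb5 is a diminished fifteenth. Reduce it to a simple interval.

Subtracting seven from the interval number removes an octave: 15 − 7 = 8.
That makes a diminished fifteenth a compound diminished octave — an octave plus a diminished octave.

d8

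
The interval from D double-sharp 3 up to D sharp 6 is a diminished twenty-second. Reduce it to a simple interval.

Each octave removed subtracts seven from the number: 22 − 14 = 8.
Quality carries through unchanged, so the simple form is a diminished octave.

diminished 8th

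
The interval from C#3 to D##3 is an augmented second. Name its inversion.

diminished 7th

The rule of nine gives the new number: 9 − 2 = 7, so a second becomes a seventh.
Quality inverts too: augmented becomes diminished. That makes the inversion a diminished seventh.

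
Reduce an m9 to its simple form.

minor second

Each octave removed subtracts seven from the number: 9 − 7 = 2.
That makes a minor ninth a compound minor second — an octave plus a minor second.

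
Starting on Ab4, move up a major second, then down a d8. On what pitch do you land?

B3

Up a major second from Ab4: Bb4 (2 semitones up).
Down a diminished octave from Bb4: B3 (11 semitones down).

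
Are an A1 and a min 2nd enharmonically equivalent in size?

Yes

An augmented unison = 1 semitone = a minor second; enharmonically equal.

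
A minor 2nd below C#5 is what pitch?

The second takes the letter from C down to B.
A minor second is 1 semitone; 1 semitone down from C#5 gives B#4.

B#4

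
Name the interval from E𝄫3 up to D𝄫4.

minor 7th

E to D spans seven letter names (E-F-G-A-B-C-D), so the interval is some kind of seventh.
Ebb3 to Dbb4 is 10 semitones, a half step short of the major seventh (11), so this is minor.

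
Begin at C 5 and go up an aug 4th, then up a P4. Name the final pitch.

An augmented fourth up from C5 is F#5.
Up a perfect fourth from F#5: B5 (5 semitones up).

B 5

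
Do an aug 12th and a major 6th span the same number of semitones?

No

20 semitones (augmented twelfth) vs 9 semitones (major sixth): not equal.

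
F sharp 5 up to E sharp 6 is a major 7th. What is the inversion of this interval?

minor second

Interval numbers invert to sum to nine: 7 + 2 = 9, so a seventh inverts to a second.
Quality inverts too: major becomes minor. That makes the inversion a minor second.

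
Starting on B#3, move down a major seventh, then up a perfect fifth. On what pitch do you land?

A major seventh down from B#3 is C#3.
Up a perfect fifth from C#3: G#3 (7 semitones up).

G#3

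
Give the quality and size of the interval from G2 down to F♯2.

m2

Descending from G2 to F#2 is the same interval as ascending F#2 to G2.
F to G spans two letter names (F-G): a second.
F#2 to G2 is 1 semitone, a half step short of the major second (2), so this is minor.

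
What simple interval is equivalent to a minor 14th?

minor seventh

Take out an octave (7 from the number): 14 − 7 = 7.
Quality carries through unchanged, so the simple form is a minor seventh.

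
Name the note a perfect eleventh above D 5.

G 6

Counting four letter names plus an octave up from D lands on G.
A perfect eleventh spans 17 semitones, so from D5 the target pitch is G6.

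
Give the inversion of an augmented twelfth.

diminished 4th

First reduce the compound augmented twelfth to its simple form, an augmented fifth.
The rule of nine gives the new number: 9 − 5 = 4, so a fifth becomes a fourth.
Quality inverts too: augmented becomes diminished. That makes the inversion a diminished fourth.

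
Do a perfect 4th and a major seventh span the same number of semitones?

A perfect fourth spans 5 semitones; a major seventh spans 11 semitones. They differ by 6.

No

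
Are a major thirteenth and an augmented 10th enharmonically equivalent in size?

21 semitones (major thirteenth) vs 17 semitones (augmented tenth): not equal.

No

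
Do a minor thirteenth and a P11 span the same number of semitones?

No

A minor thirteenth is 20 semitones but a perfect eleventh is 17 semitones — different sizes.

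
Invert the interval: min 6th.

major 3rd

The rule of nine gives the new number: 9 − 6 = 3, so a sixth becomes a third.
And minor becomes major under inversion, so we get a major third.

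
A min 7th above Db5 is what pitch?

Cb6

Seven letter names up from D: C.
A minor seventh spans 10 semitones, so from Db5 the target pitch is Cb6.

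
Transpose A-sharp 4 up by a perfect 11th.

The eleventh's letter: A up four letter names plus an octave → D.
A perfect eleventh is 17 semitones; 17 semitones up from A#4 gives D#6.

D-sharp 6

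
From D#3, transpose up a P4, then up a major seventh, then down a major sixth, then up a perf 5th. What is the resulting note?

Up a perfect fourth from D#3: G#3 (5 semitones up).
A major seventh up from G#3 is F##4.
Down a major sixth from F##4: A#3 (9 semitones down).
A#3 up a perfect fifth → E#4 (7 semitones).

E#4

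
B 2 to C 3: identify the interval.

B to C spans two letter names (B-C) — that makes it a second of some quality.
A major second would be 2 semitones, but B2 to C3 is 1 — one semitone narrower, making it a minor second.

minor second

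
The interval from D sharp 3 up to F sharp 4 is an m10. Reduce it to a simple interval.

m3

Take out an octave (7 from the number): 10 − 7 = 3.
That makes a minor tenth a compound minor third — an octave plus a minor third.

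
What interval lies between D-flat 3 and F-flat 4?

minor tenth

D to F spans three letter names (D-E-F), plus an octave, so the interval is some kind of tenth.
At 15 semitones, Db3→Fb4 falls one short of a major tenth: minor.
(Equivalently, a compound minor third: a minor third plus an octave.)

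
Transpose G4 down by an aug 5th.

Cb4

Counting five letter names down from G lands on C.
An augmented fifth spans 8 semitones, so from G4 the target pitch is Cb4.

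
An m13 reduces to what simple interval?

Take out an octave (7 from the number): 13 − 7 = 6.
So a minor thirteenth is an octave plus a minor sixth. The quality is unchanged.

minor 6th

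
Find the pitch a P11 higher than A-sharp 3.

D-sharp 5

Counting four letter names plus an octave up from A lands on D.
A perfect eleventh is 17 semitones; 17 semitones up from A#3 gives D#5.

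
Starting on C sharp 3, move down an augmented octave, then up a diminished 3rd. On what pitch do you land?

E double-flat 2

C#3 down an augmented octave → C2 (13 semitones).
Up a diminished third from C2: Ebb2 (2 semitones up).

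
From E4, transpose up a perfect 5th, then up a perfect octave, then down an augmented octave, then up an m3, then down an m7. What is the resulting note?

Up a perfect fifth from E4: B4 (7 semitones up).
A perfect octave up from B4 is B5.
B5 down an augmented octave → Bb4 (13 semitones).
Up a minor third from Bb4: Db5 (3 semitones up).
A minor seventh down from Db5 is Eb4.

Eb4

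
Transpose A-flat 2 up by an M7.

The seventh takes the letter from A up to G.
A major seventh spans 11 semitones, so from Ab2 the target pitch is G3.

G 3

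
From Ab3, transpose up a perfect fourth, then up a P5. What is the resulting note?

A perfect fourth up from Ab3 is Db4.
A perfect fifth up from Db4 is Ab4.

Ab4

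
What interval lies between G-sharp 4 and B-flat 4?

G to B spans three letter names (G-A-B): a third.
A major third would be 4 semitones; G#4 to Bb4 is 2, two semitones narrower, so the interval is diminished.

diminished third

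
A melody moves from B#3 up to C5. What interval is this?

diminished 9th

B to C spans two letter names (B-C), plus an octave, so the interval is some kind of ninth.
The major ninth is 14 semitones; here we have 12, two semitones narrower: diminished.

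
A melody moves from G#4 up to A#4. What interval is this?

G to A spans two letter names (G-A), so the interval is some kind of second.
Counting semitones, G#4→A#4 is 2, which is the major second.

major 2nd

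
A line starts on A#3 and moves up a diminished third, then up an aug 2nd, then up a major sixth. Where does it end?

A diminished third up from A#3 is C4.
Up an augmented second from C4: D#4 (3 semitones up).
Up a major sixth from D#4: B#4 (9 semitones up).

B#4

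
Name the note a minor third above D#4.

The third takes the letter from D up to F.
A minor third spans 3 semitones, so from D#4 the target pitch is F#4.

F#4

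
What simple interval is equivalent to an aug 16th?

A2

Each octave removed subtracts seven from the number: 16 − 14 = 2.
That makes an augmented sixteenth a compound augmented second — 2 octaves plus an augmented second.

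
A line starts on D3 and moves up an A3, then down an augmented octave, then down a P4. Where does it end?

C#2

D3 up an augmented third → F##3 (5 semitones).
Down an augmented octave from F##3: F#2 (13 semitones down).
Down a perfect fourth from F#2: C#2 (5 semitones down).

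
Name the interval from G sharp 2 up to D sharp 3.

G to D spans five letter names (G-A-B-C-D), so the interval is some kind of fifth.
Counting semitones, G#2→D#3 is 7, which is the perfect fifth.

perfect fifth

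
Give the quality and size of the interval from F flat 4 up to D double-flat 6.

minor 13th

F to D spans six letter names (F-G-A-B-C-D), plus an octave — that makes it a thirteenth of some quality.
A major thirteenth would be 21 semitones, but Fb4 to Dbb6 is 20 — one semitone narrower, making it a minor thirteenth.
(Equivalently, a compound minor sixth: a minor sixth plus an octave.)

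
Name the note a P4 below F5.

C5

Counting four letter names down from F lands on C.
A perfect fourth is 5 semitones; 5 semitones down from F5 gives C5.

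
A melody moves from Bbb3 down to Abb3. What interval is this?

M2

Descending from Bbb3 to Abb3 is the same interval as ascending Abb3 to Bbb3.
A to B spans two letter names (A-B): a second.
The major second spans 2 semitones, and Abb3 to Bbb3 is exactly 2 semitones — so this is a major second.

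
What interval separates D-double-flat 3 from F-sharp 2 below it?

doubly diminished sixth

Descending from Dbb3 to F#2 is the same interval as ascending F#2 to Dbb3.
F to D spans six letter names (F-G-A-B-C-D), so the interval is some kind of sixth.
A major sixth would be 9 semitones; F#2 to Dbb3 is 6, three semitones narrower, so the interval is doubly diminished.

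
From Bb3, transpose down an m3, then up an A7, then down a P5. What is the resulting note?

B#3

Down a minor third from Bb3: G3 (3 semitones down).
G3 up an augmented seventh → F##4 (12 semitones).
Down a perfect fifth from F##4: B#3 (7 semitones down).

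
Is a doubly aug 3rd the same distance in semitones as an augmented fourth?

Yes

A doubly augmented third spans 6 semitones, and an augmented fourth also spans 6 semitones — they're enharmonic.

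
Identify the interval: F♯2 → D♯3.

F to D spans six letter names (F-G-A-B-C-D), so the interval is some kind of sixth.
F#2 to D#3 is 9 semitones, matching the major sixth exactly, so the quality is major.

major 6th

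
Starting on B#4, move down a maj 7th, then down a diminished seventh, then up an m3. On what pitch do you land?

Down a major seventh from B#4: C#4 (11 semitones down).
A diminished seventh down from C#4 is D##3.
Up a minor third from D##3: F##3 (3 semitones up).

F##3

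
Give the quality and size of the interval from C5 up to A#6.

C to A spans six letter names (C-D-E-F-G-A), plus an octave — that makes it a thirteenth of some quality.
C5 to A#6 spans 22 semitones — one semitone wider than the major thirteenth (21) — giving an augmented thirteenth.
(Equivalently, a compound augmented sixth: an augmented sixth plus an octave.)

A13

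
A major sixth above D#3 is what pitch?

B#3

Six letter names up from D: B.
Moving 9 semitones up from D#3 (the size of a major sixth) reaches B#3.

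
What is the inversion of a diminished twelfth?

augmented fourth

First reduce the compound diminished twelfth to its simple form, a diminished fifth.
Inverted interval numbers add to nine, so a fifth pairs with a fourth (5 + 4 = 9).
Quality inverts too: diminished becomes augmented. That makes the inversion an augmented fourth.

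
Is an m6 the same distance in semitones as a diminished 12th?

No

8 semitones (minor sixth) vs 18 semitones (diminished twelfth): not equal.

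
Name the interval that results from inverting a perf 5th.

Interval numbers invert to sum to nine: 5 + 4 = 9, so a fifth inverts to a fourth.
The quality also flips — perfect stays perfect — giving a perfect fourth.

perfect fourth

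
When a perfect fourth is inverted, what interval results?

Interval numbers invert to sum to nine: 4 + 5 = 9, so a fourth inverts to a fifth.
Quality inverts too: perfect stays perfect. That makes the inversion a perfect fifth.

perfect fifth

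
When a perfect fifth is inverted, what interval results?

Interval numbers invert to sum to nine: 5 + 4 = 9, so a fifth inverts to a fourth.
The quality also flips — perfect stays perfect — giving a perfect fourth.

P4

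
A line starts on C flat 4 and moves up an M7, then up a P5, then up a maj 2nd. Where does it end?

A major seventh up from Cb4 is Bb4.
A perfect fifth up from Bb4 is F5.
F5 up a major second → G5 (2 semitones).

G 5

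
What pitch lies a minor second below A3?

G#3

Counting two letter names down from A lands on G.
A minor second is 1 semitone; 1 semitone down from A3 gives G#3.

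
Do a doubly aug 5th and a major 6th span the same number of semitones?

A doubly augmented fifth = 9 semitones = a major sixth; enharmonically equal.

Yes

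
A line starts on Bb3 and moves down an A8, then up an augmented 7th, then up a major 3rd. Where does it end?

C#4

Down an augmented octave from Bb3: Bbb2 (13 semitones down).
An augmented seventh up from Bbb2 is A3.
A3 up a major third → C#4 (4 semitones).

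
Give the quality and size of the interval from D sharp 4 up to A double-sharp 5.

D to A spans five letter names (D-E-F-G-A), plus an octave, so the interval is some kind of twelfth.
D#4 to A##5 spans 20 semitones — one semitone wider than the perfect twelfth (19) — giving an augmented twelfth.
(Equivalently, a compound augmented fifth: an augmented fifth plus an octave.)

augmented twelfth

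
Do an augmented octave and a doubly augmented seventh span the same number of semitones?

Yes

An augmented octave spans 13 semitones, and a doubly augmented seventh also spans 13 semitones — they're enharmonic.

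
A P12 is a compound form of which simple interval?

Each octave removed subtracts seven from the number: 12 − 7 = 5.
So a perfect twelfth is an octave plus a perfect fifth. The quality is unchanged.

perfect 5th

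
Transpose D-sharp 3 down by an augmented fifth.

Five letter names down from D: G.
Moving 8 semitones down from D#3 (the size of an augmented fifth) reaches G2.

G 2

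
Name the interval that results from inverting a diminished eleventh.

augmented 5th

First reduce the compound diminished eleventh to its simple form, a diminished fourth.
The rule of nine gives the new number: 9 − 4 = 5, so a fourth becomes a fifth.
Quality inverts too: diminished becomes augmented. That makes the inversion an augmented fifth.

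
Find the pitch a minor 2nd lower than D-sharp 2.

C-double-sharp 2

The second takes the letter from D down to C.
A minor second is 1 semitone; 1 semitone down from D#2 gives C##2.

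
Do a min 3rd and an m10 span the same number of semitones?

A minor third is 3 semitones but a minor tenth is 15 semitones — different sizes.

No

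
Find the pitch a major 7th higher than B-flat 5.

A 6

Seven letter names up from B: A.
A major seventh is 11 semitones; 11 semitones up from Bb5 gives A6.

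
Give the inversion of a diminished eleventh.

First reduce the compound diminished eleventh to its simple form, a diminished fourth.
Interval numbers invert to sum to nine: 4 + 5 = 9, so a fourth inverts to a fifth.
The quality also flips — diminished becomes augmented — giving an augmented fifth.

augmented fifth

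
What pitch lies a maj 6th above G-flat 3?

Six letter names up from G: E.
Moving 9 semitones up from Gb3 (the size of a major sixth) reaches Eb4.

E-flat 4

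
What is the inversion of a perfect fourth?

P5

The rule of nine gives the new number: 9 − 4 = 5, so a fourth becomes a fifth.
Quality inverts too: perfect stays perfect. That makes the inversion a perfect fifth.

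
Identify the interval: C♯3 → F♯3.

C to F spans four letter names (C-D-E-F) — that makes it a fourth of some quality.
Counting semitones, C#3→F#3 is 5, which is the perfect fourth.

perfect fourth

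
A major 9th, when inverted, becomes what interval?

m7

First reduce the compound major ninth to its simple form, a major second.
Interval numbers invert to sum to nine: 2 + 7 = 9, so a second inverts to a seventh.
Quality inverts too: major becomes minor. That makes the inversion a minor seventh.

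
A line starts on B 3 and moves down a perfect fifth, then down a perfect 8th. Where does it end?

A perfect fifth down from B3 is E3.
A perfect octave down from E3 is E2.

E 2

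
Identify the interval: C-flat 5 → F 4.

diminished fifth

Descending from Cb5 to F4 is the same interval as ascending F4 to Cb5.
F to C spans five letter names (F-G-A-B-C): a fifth.
The perfect fifth is 7 semitones; here we have 6, one semitone narrower: diminished.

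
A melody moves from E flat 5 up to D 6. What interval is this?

major 7th

E to D spans seven letter names (E-F-G-A-B-C-D): a seventh.
Eb5 to D6 is 11 semitones, matching the major seventh exactly, so the quality is major.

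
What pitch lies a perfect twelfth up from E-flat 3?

Counting five letter names plus an octave up from E lands on B.
A perfect twelfth is 19 semitones; 19 semitones up from Eb3 gives Bb4.

B-flat 4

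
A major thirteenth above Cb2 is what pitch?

Ab3

Counting six letter names plus an octave up from C lands on A.
A major thirteenth spans 21 semitones, so from Cb2 the target pitch is Ab3.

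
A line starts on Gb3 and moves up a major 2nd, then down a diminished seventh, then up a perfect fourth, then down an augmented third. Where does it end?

Cb3

A major second up from Gb3 is Ab3.
Down a diminished seventh from Ab3: B2 (9 semitones down).
Up a perfect fourth from B2: E3 (5 semitones up).
An augmented third down from E3 is Cb3.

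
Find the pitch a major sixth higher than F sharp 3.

Six letter names up from F: D.
A major sixth spans 9 semitones, so from F#3 the target pitch is D#4.

D sharp 4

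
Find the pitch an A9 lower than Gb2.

Fbb1

Two letters down from G (plus an octave) reaches F.
An augmented ninth spans 15 semitones, so from Gb2 the target pitch is Fbb1.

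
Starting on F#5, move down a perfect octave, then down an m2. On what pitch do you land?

E#4

F#5 down a perfect octave → F#4 (12 semitones).
F#4 down a minor second → E#4 (1 semitone).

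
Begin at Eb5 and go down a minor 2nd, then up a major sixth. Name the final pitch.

Eb5 down a minor second → D5 (1 semitone).
D5 up a major sixth → B5 (9 semitones).

B5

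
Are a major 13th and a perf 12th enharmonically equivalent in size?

No

A major thirteenth is 21 semitones but a perfect twelfth is 19 semitones — different sizes.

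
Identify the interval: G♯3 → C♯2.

perfect twelfth

Descending from G#3 to C#2 is the same interval as ascending C#2 to G#3.
C to G spans five letter names (C-D-E-F-G), plus an octave, so the interval is some kind of twelfth.
Counting semitones, C#2→G#3 is 19, which is the perfect twelfth.
(Equivalently, a compound perfect fifth: a perfect fifth plus an octave.)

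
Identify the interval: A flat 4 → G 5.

major seventh

A to G spans seven letter names (A-B-C-D-E-F-G), so the interval is some kind of seventh.
Ab4 to G5 is 11 semitones, matching the major seventh exactly, so the quality is major.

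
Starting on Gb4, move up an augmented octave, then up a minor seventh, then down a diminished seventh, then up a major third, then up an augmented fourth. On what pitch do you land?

An augmented octave up from Gb4 is G5.
A minor seventh up from G5 is F6.
F6 down a diminished seventh → G#5 (9 semitones).
A major third up from G#5 is B#5.
Up an augmented fourth from B#5: E##6 (6 semitones up).

E##6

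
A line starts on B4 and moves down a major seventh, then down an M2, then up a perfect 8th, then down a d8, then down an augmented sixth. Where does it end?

Down a major seventh from B4: C4 (11 semitones down).
Down a major second from C4: Bb3 (2 semitones down).
Bb3 up a perfect octave → Bb4 (12 semitones).
Bb4 down a diminished octave → B3 (11 semitones).
An augmented sixth down from B3 is Db3.

Db3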